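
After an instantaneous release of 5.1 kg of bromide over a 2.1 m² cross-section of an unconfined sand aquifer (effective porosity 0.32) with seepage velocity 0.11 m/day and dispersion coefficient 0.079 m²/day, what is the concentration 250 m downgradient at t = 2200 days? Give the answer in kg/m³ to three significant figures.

For an instantaneous plane source, C(x,t) = M/(n_e·A·√(4πDt)) · exp(−(x−vt)²/(4Dt)), with n_e·A the pore (flow) area.
Plume center vt = 0.11 × 2200 = 242 m, so the well at 250 m is 8 m downgradient of the peak.
√(4πDt) = 46.73 m, giving peak height M/(n_e·A·√(4πDt)) = 5.1/(0.32 × 2.1 × 46.73) = 0.1624 kg/m³.
(x−vt)²/(4Dt) = (8)²/(4 × 0.079 × 2200) = 0.09206; exp(−0.09206) = 0.9121.
C = 0.1624 × 0.9121 = 0.148 kg/m³.

0.148 kg/m³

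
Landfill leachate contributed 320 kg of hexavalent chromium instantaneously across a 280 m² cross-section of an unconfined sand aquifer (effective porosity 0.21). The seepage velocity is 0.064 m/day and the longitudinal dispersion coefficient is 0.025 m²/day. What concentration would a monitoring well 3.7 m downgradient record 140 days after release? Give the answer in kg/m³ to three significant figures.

0.114 kg/m³

For an instantaneous plane source, C(x,t) = M/(n_e·A·√(4πDt)) · exp(−(x−vt)²/(4Dt)), with n_e·A the pore (flow) area.
Plume center vt = 0.064 × 140 = 8.96 m, so the well at 3.7 m is 5.26 m upgradient of the peak.
√(4πDt) = 6.632 m, giving peak height M/(n_e·A·√(4πDt)) = 320/(0.21 × 280 × 6.632) = 0.8206 kg/m³.
(x−vt)²/(4Dt) = (-5.26)²/(4 × 0.025 × 140) = 1.976; exp(−1.976) = 0.1386.
C = 0.8206 × 0.1386 = 0.114 kg/m³.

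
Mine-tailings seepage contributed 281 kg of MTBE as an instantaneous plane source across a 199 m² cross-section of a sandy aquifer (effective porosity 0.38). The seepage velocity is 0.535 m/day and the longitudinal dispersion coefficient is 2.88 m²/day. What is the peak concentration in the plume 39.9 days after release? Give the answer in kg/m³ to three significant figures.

The peak of an instantaneous 1D plume sits at x = vt; there the Gaussian factor is 1 and C_max = M/(n_e·A·√(4πDt)), where n_e·A is the pore area the mass is dissolved in.
√(4πDt) = √(4π × 2.88 × 39.9) = 38.00 m, so C_max = 281/(0.38 × 199 × 38.00) = 0.0978 kg/m³.

0.0978 kg/m³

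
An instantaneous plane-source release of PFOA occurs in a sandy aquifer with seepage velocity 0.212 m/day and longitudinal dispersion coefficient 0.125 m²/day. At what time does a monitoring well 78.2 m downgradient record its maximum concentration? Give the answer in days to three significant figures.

For the 1D instantaneous-source solution, setting ∂C/∂t = 0 at fixed x gives v²t² + 2Dt − x² = 0, so t = (√(D² + v²x²) − D)/v².
√(D² + v²x²) = √(0.125² + 0.212² × 78.2²) = 16.58; v² = 0.044944.
t = (16.58 − 0.125)/0.044944 = 366 days (vs. the pure-advection estimate x/v = 369 d).

366 days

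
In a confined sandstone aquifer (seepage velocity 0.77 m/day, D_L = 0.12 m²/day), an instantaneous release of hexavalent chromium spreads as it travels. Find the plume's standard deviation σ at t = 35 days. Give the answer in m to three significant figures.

2.90 m

Dispersive spreading gives a Gaussian with σ² = 2Dt; advection only shifts the center.
σ = √(2 × 0.12 × 35) = 2.90 m.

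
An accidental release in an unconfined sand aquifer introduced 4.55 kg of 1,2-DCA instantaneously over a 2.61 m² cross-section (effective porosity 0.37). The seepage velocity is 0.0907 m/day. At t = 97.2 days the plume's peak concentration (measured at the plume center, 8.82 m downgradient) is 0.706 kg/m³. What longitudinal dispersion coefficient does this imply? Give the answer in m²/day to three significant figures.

0.0365 m²/day

At the plume center C_max = M/(n_e·A·√(4πDt)), so D = M²/(4πt·(n_e·A·C_max)²).
n_e·A·C_max = 0.37 × 2.61 × 0.706 = 0.6818 kg/m.
D = 4.55²/(4π × 97.2 × 0.6818²) = 0.0365 m²/day.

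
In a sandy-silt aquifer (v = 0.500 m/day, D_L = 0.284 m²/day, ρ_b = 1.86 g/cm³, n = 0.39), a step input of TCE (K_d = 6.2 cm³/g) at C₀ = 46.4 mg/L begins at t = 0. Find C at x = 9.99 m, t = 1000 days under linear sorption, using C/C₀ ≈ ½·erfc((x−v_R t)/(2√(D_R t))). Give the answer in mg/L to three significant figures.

43.2 mg/L

Retardation factor R = 1 + ρ_b·K_d/n = 1 + 1.86 × 6.2/0.39 = 30.57.
Sorption retards both mechanisms: v_R = v/R = 0.01636 m/day, D_R = D/R = 0.009290 m²/day.
v_R·t = 0.01636 × 1000 = 16.36 m; 2√(D_R t) = 6.096 m; argument = (9.99 − 16.36)/6.096 = -1.045.
C = C₀ × ½·erfc(-1.045) = 46.4 × 0.9303 = 43.2 mg/L.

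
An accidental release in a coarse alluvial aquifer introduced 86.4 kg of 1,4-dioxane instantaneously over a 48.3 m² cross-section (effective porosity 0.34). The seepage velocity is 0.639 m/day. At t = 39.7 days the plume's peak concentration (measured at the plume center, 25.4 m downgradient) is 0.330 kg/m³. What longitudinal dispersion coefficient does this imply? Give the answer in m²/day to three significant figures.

At the plume center C_max = M/(n_e·A·√(4πDt)), so D = M²/(4πt·(n_e·A·C_max)²).
n_e·A·C_max = 0.34 × 48.3 × 0.330 = 5.419 kg/m.
D = 86.4²/(4π × 39.7 × 5.419²) = 0.510 m²/day.

0.510 m²/day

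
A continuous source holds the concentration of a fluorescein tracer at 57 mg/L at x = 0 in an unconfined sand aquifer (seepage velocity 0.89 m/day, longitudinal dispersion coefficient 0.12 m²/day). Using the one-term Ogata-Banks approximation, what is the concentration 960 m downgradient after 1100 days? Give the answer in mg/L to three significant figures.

For a continuous step input, C/C₀ ≈ ½·erfc((x−vt)/(2√(Dt))).
vt = 0.89 × 1100 = 979 m and 2√(Dt) = 2√(0.12 × 1100) = 22.98 m.
Argument (x−vt)/(2√(Dt)) = (960 − 979)/22.98 = -0.8268; ½·erfc(-0.8268) = 0.8789.
C = 57 × 0.8789 = 50.1 mg/L.

50.1 mg/L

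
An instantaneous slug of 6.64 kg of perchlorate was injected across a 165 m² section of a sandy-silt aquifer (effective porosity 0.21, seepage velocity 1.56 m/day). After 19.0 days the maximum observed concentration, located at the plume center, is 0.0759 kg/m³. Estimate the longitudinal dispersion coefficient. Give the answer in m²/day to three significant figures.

At the plume center C_max = M/(n_e·A·√(4πDt)), so D = M²/(4πt·(n_e·A·C_max)²).
n_e·A·C_max = 0.21 × 165 × 0.0759 = 2.630 kg/m.
D = 6.64²/(4π × 19.0 × 2.630²) = 0.0267 m²/day.

0.0267 m²/day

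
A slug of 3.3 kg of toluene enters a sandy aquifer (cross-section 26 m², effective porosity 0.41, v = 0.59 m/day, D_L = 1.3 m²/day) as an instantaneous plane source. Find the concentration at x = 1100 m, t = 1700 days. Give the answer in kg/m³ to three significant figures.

0.000641 kg/m³

For an instantaneous plane source, C(x,t) = M/(n_e·A·√(4πDt)) · exp(−(x−vt)²/(4Dt)), with n_e·A the pore (flow) area.
Plume center vt = 0.59 × 1700 = 1003 m, so the well at 1100 m is 97 m downgradient of the peak.
√(4πDt) = 166.6 m, giving peak height M/(n_e·A·√(4πDt)) = 3.3/(0.41 × 26 × 166.6) = 0.001858 kg/m³.
(x−vt)²/(4Dt) = (97)²/(4 × 1.3 × 1700) = 1.064; exp(−1.064) = 0.3451.
C = 0.001858 × 0.3451 = 0.000641 kg/m³.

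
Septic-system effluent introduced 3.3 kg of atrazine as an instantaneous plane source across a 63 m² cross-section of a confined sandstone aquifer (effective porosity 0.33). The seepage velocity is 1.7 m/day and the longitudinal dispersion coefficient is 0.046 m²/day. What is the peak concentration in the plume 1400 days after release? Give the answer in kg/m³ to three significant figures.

The peak of an instantaneous 1D plume sits at x = vt; there the Gaussian factor is 1 and C_max = M/(n_e·A·√(4πDt)), where n_e·A is the pore area the mass is dissolved in.
√(4πDt) = √(4π × 0.046 × 1400) = 28.45 m, so C_max = 3.3/(0.33 × 63 × 28.45) = 0.00558 kg/m³.

0.00558 kg/m³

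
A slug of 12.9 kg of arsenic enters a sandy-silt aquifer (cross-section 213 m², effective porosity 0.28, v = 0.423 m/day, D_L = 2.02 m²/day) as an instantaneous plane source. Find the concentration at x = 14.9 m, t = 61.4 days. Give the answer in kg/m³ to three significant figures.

0.00428 kg/m³

For an instantaneous plane source, C(x,t) = M/(n_e·A·√(4πDt)) · exp(−(x−vt)²/(4Dt)), with n_e·A the pore (flow) area.
Plume center vt = 0.423 × 61.4 = 25.9722 m, so the well at 14.9 m is 11.0722 m upgradient of the peak.
√(4πDt) = 39.48 m, giving peak height M/(n_e·A·√(4πDt)) = 12.9/(0.28 × 213 × 39.48) = 0.005479 kg/m³.
(x−vt)²/(4Dt) = (-11.0722)²/(4 × 2.02 × 61.4) = 0.2471; exp(−0.2471) = 0.7811.
C = 0.005479 × 0.7811 = 0.00428 kg/m³.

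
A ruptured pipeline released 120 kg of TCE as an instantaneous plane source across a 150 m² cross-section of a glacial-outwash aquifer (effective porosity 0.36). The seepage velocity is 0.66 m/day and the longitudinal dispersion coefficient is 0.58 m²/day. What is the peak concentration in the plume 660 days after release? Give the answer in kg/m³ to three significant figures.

0.0320 kg/m³

The peak of an instantaneous 1D plume sits at x = vt; there the Gaussian factor is 1 and C_max = M/(n_e·A·√(4πDt)), where n_e·A is the pore area the mass is dissolved in.
√(4πDt) = √(4π × 0.58 × 660) = 69.36 m, so C_max = 120/(0.36 × 150 × 69.36) = 0.0320 kg/m³.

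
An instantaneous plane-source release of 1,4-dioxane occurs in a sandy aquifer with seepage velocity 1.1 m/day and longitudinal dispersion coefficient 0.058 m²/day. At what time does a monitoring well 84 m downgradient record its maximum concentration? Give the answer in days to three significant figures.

For the 1D instantaneous-source solution, setting ∂C/∂t = 0 at fixed x gives v²t² + 2Dt − x² = 0, so t = (√(D² + v²x²) − D)/v².
√(D² + v²x²) = √(0.058² + 1.1² × 84²) = 92.40; v² = 1.21.
t = (92.40 − 0.058)/1.21 = 76.3 days (vs. the pure-advection estimate x/v = 76.4 d).

76.3 days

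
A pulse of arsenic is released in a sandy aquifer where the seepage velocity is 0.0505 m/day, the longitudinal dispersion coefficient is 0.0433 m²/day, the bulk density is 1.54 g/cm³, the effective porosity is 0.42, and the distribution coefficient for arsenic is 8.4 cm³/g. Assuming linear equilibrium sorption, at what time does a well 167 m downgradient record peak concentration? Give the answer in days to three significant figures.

Retardation factor R = 1 + ρ_b·K_d/n = 1 + 1.54 × 8.4/0.42 = 31.80.
Sorption retards both mechanisms: v_R = v/R = 0.001588 m/day, D_R = D/R = 0.001362 m²/day.
Peak time from v_R²t² + 2D_R t − x² = 0: t = (√(D_R² + v_R²x²) − D_R)/v_R².
√(D_R² + v_R²x²) = √(0.001362² + 0.001588² × 167²) = 0.2652; v_R² = 2.522e-06.
t = (0.2652 − 0.001362)/2.522e-06 = 105000 days.

105000 days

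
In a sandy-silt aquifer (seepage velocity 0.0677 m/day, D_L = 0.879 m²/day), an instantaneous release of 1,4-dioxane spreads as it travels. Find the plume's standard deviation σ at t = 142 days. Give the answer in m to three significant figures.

15.8 m

Dispersive spreading gives a Gaussian with σ² = 2Dt; advection only shifts the center.
σ = √(2 × 0.879 × 142) = 15.8 m.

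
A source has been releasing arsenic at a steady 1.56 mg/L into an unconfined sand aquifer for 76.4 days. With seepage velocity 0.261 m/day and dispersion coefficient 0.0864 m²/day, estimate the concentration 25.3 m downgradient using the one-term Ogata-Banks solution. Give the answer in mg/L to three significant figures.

0.109 mg/L

For a continuous step input, C/C₀ ≈ ½·erfc((x−vt)/(2√(Dt))).
vt = 0.261 × 76.4 = 19.9404 m and 2√(Dt) = 2√(0.0864 × 76.4) = 5.138 m.
Argument (x−vt)/(2√(Dt)) = (25.3 − 19.9404)/5.138 = 1.043; ½·erfc(1.043) = 0.07010.
C = 1.56 × 0.07010 = 0.109 mg/L.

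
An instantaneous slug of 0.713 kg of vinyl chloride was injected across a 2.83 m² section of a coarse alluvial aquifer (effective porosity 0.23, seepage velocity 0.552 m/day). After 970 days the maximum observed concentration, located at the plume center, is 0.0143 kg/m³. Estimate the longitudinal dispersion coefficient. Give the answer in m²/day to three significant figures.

0.481 m²/day

At the plume center C_max = M/(n_e·A·√(4πDt)), so D = M²/(4πt·(n_e·A·C_max)²).
n_e·A·C_max = 0.23 × 2.83 × 0.0143 = 0.009308 kg/m.
D = 0.713²/(4π × 970 × 0.009308²) = 0.481 m²/day.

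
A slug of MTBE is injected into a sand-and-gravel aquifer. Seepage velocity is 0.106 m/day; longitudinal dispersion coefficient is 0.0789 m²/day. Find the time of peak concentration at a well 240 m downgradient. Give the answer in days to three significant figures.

For the 1D instantaneous-source solution, setting ∂C/∂t = 0 at fixed x gives v²t² + 2Dt − x² = 0, so t = (√(D² + v²x²) − D)/v².
√(D² + v²x²) = √(0.0789² + 0.106² × 240²) = 25.44; v² = 0.011236.
t = (25.44 − 0.0789)/0.011236 = 2260 days (vs. the pure-advection estimate x/v = 2260 d).

2260 days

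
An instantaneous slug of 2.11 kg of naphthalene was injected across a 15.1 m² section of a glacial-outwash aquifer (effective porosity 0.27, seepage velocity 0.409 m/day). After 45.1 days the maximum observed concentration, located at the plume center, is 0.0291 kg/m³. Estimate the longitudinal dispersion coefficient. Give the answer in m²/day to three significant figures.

At the plume center C_max = M/(n_e·A·√(4πDt)), so D = M²/(4πt·(n_e·A·C_max)²).
n_e·A·C_max = 0.27 × 15.1 × 0.0291 = 0.1186 kg/m.
D = 2.11²/(4π × 45.1 × 0.1186²) = 0.558 m²/day.

0.558 m²/day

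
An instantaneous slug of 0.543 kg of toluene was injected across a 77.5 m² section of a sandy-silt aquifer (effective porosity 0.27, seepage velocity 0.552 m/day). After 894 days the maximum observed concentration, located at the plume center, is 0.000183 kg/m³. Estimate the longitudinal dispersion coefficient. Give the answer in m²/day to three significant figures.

1.79 m²/day

At the plume center C_max = M/(n_e·A·√(4πDt)), so D = M²/(4πt·(n_e·A·C_max)²).
n_e·A·C_max = 0.27 × 77.5 × 0.000183 = 0.003829 kg/m.
D = 0.543²/(4π × 894 × 0.003829²) = 1.79 m²/day.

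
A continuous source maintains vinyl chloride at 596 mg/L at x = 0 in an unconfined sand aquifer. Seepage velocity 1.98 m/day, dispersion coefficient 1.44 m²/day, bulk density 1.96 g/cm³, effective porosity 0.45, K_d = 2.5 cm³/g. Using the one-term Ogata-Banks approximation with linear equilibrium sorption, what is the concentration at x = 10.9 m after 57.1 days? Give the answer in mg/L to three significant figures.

211 mg/L

Retardation factor R = 1 + ρ_b·K_d/n = 1 + 1.96 × 2.5/0.45 = 11.89.
Sorption retards both mechanisms: v_R = v/R = 0.1665 m/day, D_R = D/R = 0.1211 m²/day.
v_R·t = 0.1665 × 57.1 = 9.50715 m; 2√(D_R t) = 5.259 m; argument = (10.9 − 9.50715)/5.259 = 0.2649.
C = C₀ × ½·erfc(0.2649) = 596 × 0.3540 = 211 mg/L.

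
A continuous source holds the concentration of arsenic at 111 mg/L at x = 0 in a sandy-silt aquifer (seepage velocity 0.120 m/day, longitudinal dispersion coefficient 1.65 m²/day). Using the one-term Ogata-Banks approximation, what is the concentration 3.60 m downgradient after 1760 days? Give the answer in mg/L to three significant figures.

111 mg/L

For a continuous step input, C/C₀ ≈ ½·erfc((x−vt)/(2√(Dt))).
vt = 0.120 × 1760 = 211.2 m and 2√(Dt) = 2√(1.65 × 1760) = 107.8 m.
Argument (x−vt)/(2√(Dt)) = (3.60 − 211.2)/107.8 = -1.926; ½·erfc(-1.926) = 0.9968.
C = 111 × 0.9968 = 111 mg/L.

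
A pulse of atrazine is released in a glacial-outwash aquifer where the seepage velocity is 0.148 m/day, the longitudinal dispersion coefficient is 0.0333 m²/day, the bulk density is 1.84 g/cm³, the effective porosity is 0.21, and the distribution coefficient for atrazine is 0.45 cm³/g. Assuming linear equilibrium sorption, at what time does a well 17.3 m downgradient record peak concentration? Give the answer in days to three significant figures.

Retardation factor R = 1 + ρ_b·K_d/n = 1 + 1.84 × 0.45/0.21 = 4.943.
Sorption retards both mechanisms: v_R = v/R = 0.02994 m/day, D_R = D/R = 0.006737 m²/day.
Peak time from v_R²t² + 2D_R t − x² = 0: t = (√(D_R² + v_R²x²) − D_R)/v_R².
√(D_R² + v_R²x²) = √(0.006737² + 0.02994² × 17.3²) = 0.5180; v_R² = 0.0008964.
t = (0.5180 − 0.006737)/0.0008964 = 570 days.

570 days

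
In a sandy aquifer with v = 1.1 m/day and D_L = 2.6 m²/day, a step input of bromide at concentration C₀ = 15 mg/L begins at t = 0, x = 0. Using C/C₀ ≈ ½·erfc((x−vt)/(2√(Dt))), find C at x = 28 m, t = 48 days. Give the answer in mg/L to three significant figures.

For a continuous step input, C/C₀ ≈ ½·erfc((x−vt)/(2√(Dt))).
vt = 1.1 × 48 = 52.8 m and 2√(Dt) = 2√(2.6 × 48) = 22.34 m.
Argument (x−vt)/(2√(Dt)) = (28 − 52.8)/22.34 = -1.110; ½·erfc(-1.110) = 0.9418.
C = 15 × 0.9418 = 14.1 mg/L.

14.1 mg/L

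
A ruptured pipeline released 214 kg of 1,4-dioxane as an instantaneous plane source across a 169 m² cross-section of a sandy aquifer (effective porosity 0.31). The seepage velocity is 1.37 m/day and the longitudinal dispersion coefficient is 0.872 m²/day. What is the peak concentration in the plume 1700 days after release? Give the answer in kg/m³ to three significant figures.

0.0299 kg/m³

The peak of an instantaneous 1D plume sits at x = vt; there the Gaussian factor is 1 and C_max = M/(n_e·A·√(4πDt)), where n_e·A is the pore area the mass is dissolved in.
√(4πDt) = √(4π × 0.872 × 1700) = 136.5 m, so C_max = 214/(0.31 × 169 × 136.5) = 0.0299 kg/m³.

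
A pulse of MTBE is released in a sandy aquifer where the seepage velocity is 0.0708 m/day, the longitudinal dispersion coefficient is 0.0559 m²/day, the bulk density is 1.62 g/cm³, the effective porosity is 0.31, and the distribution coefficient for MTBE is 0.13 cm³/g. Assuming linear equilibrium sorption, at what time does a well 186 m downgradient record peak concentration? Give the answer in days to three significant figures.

4390 days

Retardation factor R = 1 + ρ_b·K_d/n = 1 + 1.62 × 0.13/0.31 = 1.679.
Sorption retards both mechanisms: v_R = v/R = 0.04217 m/day, D_R = D/R = 0.03329 m²/day.
Peak time from v_R²t² + 2D_R t − x² = 0: t = (√(D_R² + v_R²x²) − D_R)/v_R².
√(D_R² + v_R²x²) = √(0.03329² + 0.04217² × 186²) = 7.844; v_R² = 0.001778.
t = (7.844 − 0.03329)/0.001778 = 4390 days.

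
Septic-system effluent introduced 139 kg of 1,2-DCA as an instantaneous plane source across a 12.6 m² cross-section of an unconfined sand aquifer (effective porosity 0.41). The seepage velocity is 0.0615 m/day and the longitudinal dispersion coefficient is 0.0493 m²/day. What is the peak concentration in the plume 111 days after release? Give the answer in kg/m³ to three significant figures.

3.24 kg/m³

The peak of an instantaneous 1D plume sits at x = vt; there the Gaussian factor is 1 and C_max = M/(n_e·A·√(4πDt)), where n_e·A is the pore area the mass is dissolved in.
√(4πDt) = √(4π × 0.0493 × 111) = 8.293 m, so C_max = 139/(0.41 × 12.6 × 8.293) = 3.24 kg/m³.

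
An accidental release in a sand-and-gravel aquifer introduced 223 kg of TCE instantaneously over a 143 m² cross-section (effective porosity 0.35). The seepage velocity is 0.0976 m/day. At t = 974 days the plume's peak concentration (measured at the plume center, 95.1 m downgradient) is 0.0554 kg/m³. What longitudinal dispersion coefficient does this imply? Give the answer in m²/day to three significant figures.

0.528 m²/day

At the plume center C_max = M/(n_e·A·√(4πDt)), so D = M²/(4πt·(n_e·A·C_max)²).
n_e·A·C_max = 0.35 × 143 × 0.0554 = 2.773 kg/m.
D = 223²/(4π × 974 × 2.773²) = 0.528 m²/day.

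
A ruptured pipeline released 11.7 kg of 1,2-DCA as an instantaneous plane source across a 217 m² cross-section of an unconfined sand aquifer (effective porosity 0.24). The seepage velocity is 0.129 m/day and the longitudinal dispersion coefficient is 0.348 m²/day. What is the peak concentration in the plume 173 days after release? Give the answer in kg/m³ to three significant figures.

The peak of an instantaneous 1D plume sits at x = vt; there the Gaussian factor is 1 and C_max = M/(n_e·A·√(4πDt)), where n_e·A is the pore area the mass is dissolved in.
√(4πDt) = √(4π × 0.348 × 173) = 27.51 m, so C_max = 11.7/(0.24 × 217 × 27.51) = 0.00817 kg/m³.

0.00817 kg/m³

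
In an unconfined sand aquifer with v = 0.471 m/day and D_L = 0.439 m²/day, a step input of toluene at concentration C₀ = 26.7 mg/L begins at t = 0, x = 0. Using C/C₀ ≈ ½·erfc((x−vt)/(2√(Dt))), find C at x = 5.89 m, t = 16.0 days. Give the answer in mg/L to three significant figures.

17.9 mg/L

For a continuous step input, C/C₀ ≈ ½·erfc((x−vt)/(2√(Dt))).
vt = 0.471 × 16.0 = 7.536 m and 2√(Dt) = 2√(0.439 × 16.0) = 5.301 m.
Argument (x−vt)/(2√(Dt)) = (5.89 − 7.536)/5.301 = -0.3105; ½·erfc(-0.3105) = 0.6697.
C = 26.7 × 0.6697 = 17.9 mg/L.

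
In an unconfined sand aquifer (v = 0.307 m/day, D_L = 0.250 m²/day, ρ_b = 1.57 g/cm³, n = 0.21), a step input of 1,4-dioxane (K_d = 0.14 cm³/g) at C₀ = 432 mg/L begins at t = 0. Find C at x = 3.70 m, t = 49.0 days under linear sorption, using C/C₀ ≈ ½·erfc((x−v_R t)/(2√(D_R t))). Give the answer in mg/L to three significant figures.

369 mg/L

Retardation factor R = 1 + ρ_b·K_d/n = 1 + 1.57 × 0.14/0.21 = 2.047.
Sorption retards both mechanisms: v_R = v/R = 0.1500 m/day, D_R = D/R = 0.1221 m²/day.
v_R·t = 0.1500 × 49.0 = 7.35 m; 2√(D_R t) = 4.892 m; argument = (3.70 − 7.35)/4.892 = -0.7461.
C = C₀ × ½·erfc(-0.7461) = 432 × 0.8543 = 369 mg/L.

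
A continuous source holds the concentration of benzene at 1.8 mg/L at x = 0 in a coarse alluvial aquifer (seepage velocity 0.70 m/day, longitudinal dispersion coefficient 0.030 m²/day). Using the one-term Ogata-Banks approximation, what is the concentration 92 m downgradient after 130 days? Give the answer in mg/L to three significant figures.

0.648 mg/L

For a continuous step input, C/C₀ ≈ ½·erfc((x−vt)/(2√(Dt))).
vt = 0.70 × 130 = 91 m and 2√(Dt) = 2√(0.030 × 130) = 3.950 m.
Argument (x−vt)/(2√(Dt)) = (92 − 91)/3.950 = 0.2532; ½·erfc(0.2532) = 0.3601.
C = 1.8 × 0.3601 = 0.648 mg/L.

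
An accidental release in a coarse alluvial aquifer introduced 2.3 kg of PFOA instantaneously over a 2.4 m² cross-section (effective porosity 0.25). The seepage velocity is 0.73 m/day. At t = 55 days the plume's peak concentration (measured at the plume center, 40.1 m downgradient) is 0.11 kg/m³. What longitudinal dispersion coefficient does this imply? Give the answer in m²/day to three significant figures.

At the plume center C_max = M/(n_e·A·√(4πDt)), so D = M²/(4πt·(n_e·A·C_max)²).
n_e·A·C_max = 0.25 × 2.4 × 0.11 = 0.06600 kg/m.
D = 2.3²/(4π × 55 × 0.06600²) = 1.76 m²/day.

1.76 m²/day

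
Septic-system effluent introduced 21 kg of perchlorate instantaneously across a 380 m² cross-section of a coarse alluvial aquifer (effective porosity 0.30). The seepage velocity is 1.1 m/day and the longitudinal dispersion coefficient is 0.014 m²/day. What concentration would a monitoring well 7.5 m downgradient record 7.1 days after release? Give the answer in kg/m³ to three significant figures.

0.129 kg/m³

For an instantaneous plane source, C(x,t) = M/(n_e·A·√(4πDt)) · exp(−(x−vt)²/(4Dt)), with n_e·A the pore (flow) area.
Plume center vt = 1.1 × 7.1 = 7.81 m, so the well at 7.5 m is 0.31 m upgradient of the peak.
√(4πDt) = 1.118 m, giving peak height M/(n_e·A·√(4πDt)) = 21/(0.30 × 380 × 1.118) = 0.1648 kg/m³.
(x−vt)²/(4Dt) = (-0.31)²/(4 × 0.014 × 7.1) = 0.2417; exp(−0.2417) = 0.7853.
C = 0.1648 × 0.7853 = 0.129 kg/m³.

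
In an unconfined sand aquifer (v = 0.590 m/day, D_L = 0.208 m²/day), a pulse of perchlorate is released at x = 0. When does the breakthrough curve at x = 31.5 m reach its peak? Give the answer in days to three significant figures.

52.8 days

For the 1D instantaneous-source solution, setting ∂C/∂t = 0 at fixed x gives v²t² + 2Dt − x² = 0, so t = (√(D² + v²x²) − D)/v².
√(D² + v²x²) = √(0.208² + 0.590² × 31.5²) = 18.59; v² = 0.3481.
t = (18.59 − 0.208)/0.3481 = 52.8 days (vs. the pure-advection estimate x/v = 53.4 d).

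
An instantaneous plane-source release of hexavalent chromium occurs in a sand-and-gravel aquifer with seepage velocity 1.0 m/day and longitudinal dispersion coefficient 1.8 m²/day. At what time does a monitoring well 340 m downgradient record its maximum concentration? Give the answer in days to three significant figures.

For the 1D instantaneous-source solution, setting ∂C/∂t = 0 at fixed x gives v²t² + 2Dt − x² = 0, so t = (√(D² + v²x²) − D)/v².
√(D² + v²x²) = √(1.8² + 1.0² × 340²) = 340.0; v² = 1.
t = (340.0 − 1.8)/1 = 338 days (vs. the pure-advection estimate x/v = 340 d).

338 days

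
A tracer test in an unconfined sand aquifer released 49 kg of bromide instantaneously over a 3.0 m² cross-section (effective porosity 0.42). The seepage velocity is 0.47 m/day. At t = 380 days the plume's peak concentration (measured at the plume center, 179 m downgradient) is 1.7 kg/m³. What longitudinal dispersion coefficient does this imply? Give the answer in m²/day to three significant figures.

At the plume center C_max = M/(n_e·A·√(4πDt)), so D = M²/(4πt·(n_e·A·C_max)²).
n_e·A·C_max = 0.42 × 3.0 × 1.7 = 2.142 kg/m.
D = 49²/(4π × 380 × 2.142²) = 0.110 m²/day.

0.110 m²/day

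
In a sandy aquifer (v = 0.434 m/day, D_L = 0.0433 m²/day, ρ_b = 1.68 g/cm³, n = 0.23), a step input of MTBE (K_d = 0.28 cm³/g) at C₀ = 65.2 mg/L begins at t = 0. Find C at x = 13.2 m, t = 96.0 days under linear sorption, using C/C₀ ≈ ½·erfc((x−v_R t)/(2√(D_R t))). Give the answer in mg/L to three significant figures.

Retardation factor R = 1 + ρ_b·K_d/n = 1 + 1.68 × 0.28/0.23 = 3.045.
Sorption retards both mechanisms: v_R = v/R = 0.1425 m/day, D_R = D/R = 0.01422 m²/day.
v_R·t = 0.1425 × 96.0 = 13.68 m; 2√(D_R t) = 2.337 m; argument = (13.2 − 13.68)/2.337 = -0.2054.
C = C₀ × ½·erfc(-0.2054) = 65.2 × 0.6143 = 40.1 mg/L.

40.1 mg/L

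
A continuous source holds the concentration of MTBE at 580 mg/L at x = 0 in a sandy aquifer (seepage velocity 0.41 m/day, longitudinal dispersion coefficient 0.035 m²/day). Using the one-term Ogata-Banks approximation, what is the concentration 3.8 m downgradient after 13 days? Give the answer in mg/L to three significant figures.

548 mg/L

For a continuous step input, C/C₀ ≈ ½·erfc((x−vt)/(2√(Dt))).
vt = 0.41 × 13 = 5.33 m and 2√(Dt) = 2√(0.035 × 13) = 1.349 m.
Argument (x−vt)/(2√(Dt)) = (3.8 − 5.33)/1.349 = -1.134; ½·erfc(-1.134) = 0.9456.
C = 580 × 0.9456 = 548 mg/L.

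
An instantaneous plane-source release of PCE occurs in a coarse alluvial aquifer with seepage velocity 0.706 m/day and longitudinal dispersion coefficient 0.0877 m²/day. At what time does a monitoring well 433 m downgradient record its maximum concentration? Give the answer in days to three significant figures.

613 days

For the 1D instantaneous-source solution, setting ∂C/∂t = 0 at fixed x gives v²t² + 2Dt − x² = 0, so t = (√(D² + v²x²) − D)/v².
√(D² + v²x²) = √(0.0877² + 0.706² × 433²) = 305.7; v² = 0.498436.
t = (305.7 − 0.0877)/0.498436 = 613 days (vs. the pure-advection estimate x/v = 613 d).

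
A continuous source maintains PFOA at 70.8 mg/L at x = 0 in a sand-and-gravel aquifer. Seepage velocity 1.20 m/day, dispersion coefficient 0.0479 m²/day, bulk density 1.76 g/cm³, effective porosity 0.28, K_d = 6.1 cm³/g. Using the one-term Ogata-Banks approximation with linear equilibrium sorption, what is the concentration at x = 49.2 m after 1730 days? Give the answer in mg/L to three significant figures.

67.9 mg/L

Retardation factor R = 1 + ρ_b·K_d/n = 1 + 1.76 × 6.1/0.28 = 39.34.
Sorption retards both mechanisms: v_R = v/R = 0.03050 m/day, D_R = D/R = 0.001218 m²/day.
v_R·t = 0.03050 × 1730 = 52.765 m; 2√(D_R t) = 2.903 m; argument = (49.2 − 52.765)/2.903 = -1.228.
C = C₀ × ½·erfc(-1.228) = 70.8 × 0.9588 = 67.9 mg/L.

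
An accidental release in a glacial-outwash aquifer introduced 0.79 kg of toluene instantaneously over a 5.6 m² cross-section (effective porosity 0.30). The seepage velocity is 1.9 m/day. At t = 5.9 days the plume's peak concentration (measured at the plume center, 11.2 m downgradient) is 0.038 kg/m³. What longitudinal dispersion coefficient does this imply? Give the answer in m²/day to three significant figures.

2.07 m²/day

At the plume center C_max = M/(n_e·A·√(4πDt)), so D = M²/(4πt·(n_e·A·C_max)²).
n_e·A·C_max = 0.30 × 5.6 × 0.038 = 0.06384 kg/m.
D = 0.79²/(4π × 5.9 × 0.06384²) = 2.07 m²/day.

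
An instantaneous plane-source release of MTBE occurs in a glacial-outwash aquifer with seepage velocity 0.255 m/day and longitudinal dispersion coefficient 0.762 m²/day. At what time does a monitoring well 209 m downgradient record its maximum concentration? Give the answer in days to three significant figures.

808 days

For the 1D instantaneous-source solution, setting ∂C/∂t = 0 at fixed x gives v²t² + 2Dt − x² = 0, so t = (√(D² + v²x²) − D)/v².
√(D² + v²x²) = √(0.762² + 0.255² × 209²) = 53.30; v² = 0.065025.
t = (53.30 − 0.762)/0.065025 = 808 days (vs. the pure-advection estimate x/v = 820 d).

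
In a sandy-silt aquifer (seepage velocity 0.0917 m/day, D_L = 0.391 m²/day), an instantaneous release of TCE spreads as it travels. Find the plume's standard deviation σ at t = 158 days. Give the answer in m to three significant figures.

11.1 m

Dispersive spreading gives a Gaussian with σ² = 2Dt; advection only shifts the center.
σ = √(2 × 0.391 × 158) = 11.1 m.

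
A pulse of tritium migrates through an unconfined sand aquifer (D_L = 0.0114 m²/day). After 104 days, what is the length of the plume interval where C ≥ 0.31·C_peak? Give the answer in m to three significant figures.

4.71 m

The plume is Gaussian with σ = √(2Dt) = √(2 × 0.0114 × 104) = 1.540 m.
C/C_peak = exp(−Δx²/(2σ²)) = 0.31 ⇒ Δx = σ·√(−2 ln 0.31) = 1.540 × 1.530 = 2.356 m.
Width = 2Δx = 4.71 m.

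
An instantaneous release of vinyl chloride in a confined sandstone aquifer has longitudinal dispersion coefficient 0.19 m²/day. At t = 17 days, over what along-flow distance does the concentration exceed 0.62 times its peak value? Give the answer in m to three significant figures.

The plume is Gaussian with σ = √(2Dt) = √(2 × 0.19 × 17) = 2.542 m.
C/C_peak = exp(−Δx²/(2σ²)) = 0.62 ⇒ Δx = σ·√(−2 ln 0.62) = 2.542 × 0.9778 = 2.486 m.
Width = 2Δx = 4.97 m.

4.97 m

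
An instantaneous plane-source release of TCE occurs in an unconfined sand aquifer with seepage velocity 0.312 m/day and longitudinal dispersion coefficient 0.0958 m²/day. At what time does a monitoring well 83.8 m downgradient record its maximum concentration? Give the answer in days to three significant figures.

For the 1D instantaneous-source solution, setting ∂C/∂t = 0 at fixed x gives v²t² + 2Dt − x² = 0, so t = (√(D² + v²x²) − D)/v².
√(D² + v²x²) = √(0.0958² + 0.312² × 83.8²) = 26.15; v² = 0.097344.
t = (26.15 − 0.0958)/0.097344 = 268 days (vs. the pure-advection estimate x/v = 269 d).

268 days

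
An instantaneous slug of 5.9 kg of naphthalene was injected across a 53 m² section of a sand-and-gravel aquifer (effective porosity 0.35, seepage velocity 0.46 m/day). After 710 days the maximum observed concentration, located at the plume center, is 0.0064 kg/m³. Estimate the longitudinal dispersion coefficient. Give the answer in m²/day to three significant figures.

0.277 m²/day

At the plume center C_max = M/(n_e·A·√(4πDt)), so D = M²/(4πt·(n_e·A·C_max)²).
n_e·A·C_max = 0.35 × 53 × 0.0064 = 0.1187 kg/m.
D = 5.9²/(4π × 710 × 0.1187²) = 0.277 m²/day.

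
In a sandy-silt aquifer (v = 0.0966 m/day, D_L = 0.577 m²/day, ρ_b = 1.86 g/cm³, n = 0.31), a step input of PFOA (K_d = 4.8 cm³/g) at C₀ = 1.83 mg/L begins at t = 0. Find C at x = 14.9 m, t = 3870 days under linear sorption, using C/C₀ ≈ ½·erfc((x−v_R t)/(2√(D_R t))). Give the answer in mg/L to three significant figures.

Retardation factor R = 1 + ρ_b·K_d/n = 1 + 1.86 × 4.8/0.31 = 29.80.
Sorption retards both mechanisms: v_R = v/R = 0.003242 m/day, D_R = D/R = 0.01936 m²/day.
v_R·t = 0.003242 × 3870 = 12.54654 m; 2√(D_R t) = 17.31 m; argument = (14.9 − 12.54654)/17.31 = 0.1360.
C = C₀ × ½·erfc(0.1360) = 1.83 × 0.4237 = 0.775 mg/L.

0.775 mg/L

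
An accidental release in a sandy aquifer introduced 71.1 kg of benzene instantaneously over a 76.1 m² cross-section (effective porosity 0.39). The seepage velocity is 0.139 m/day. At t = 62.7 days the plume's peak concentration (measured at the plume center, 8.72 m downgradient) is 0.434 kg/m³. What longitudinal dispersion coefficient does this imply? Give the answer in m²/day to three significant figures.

At the plume center C_max = M/(n_e·A·√(4πDt)), so D = M²/(4πt·(n_e·A·C_max)²).
n_e·A·C_max = 0.39 × 76.1 × 0.434 = 12.88 kg/m.
D = 71.1²/(4π × 62.7 × 12.88²) = 0.0387 m²/day.

0.0387 m²/day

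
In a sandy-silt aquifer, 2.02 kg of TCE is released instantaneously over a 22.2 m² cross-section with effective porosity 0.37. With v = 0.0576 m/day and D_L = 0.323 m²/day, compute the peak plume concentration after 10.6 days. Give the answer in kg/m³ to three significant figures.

0.0375 kg/m³

The peak of an instantaneous 1D plume sits at x = vt; there the Gaussian factor is 1 and C_max = M/(n_e·A·√(4πDt)), where n_e·A is the pore area the mass is dissolved in.
√(4πDt) = √(4π × 0.323 × 10.6) = 6.559 m, so C_max = 2.02/(0.37 × 22.2 × 6.559) = 0.0375 kg/m³.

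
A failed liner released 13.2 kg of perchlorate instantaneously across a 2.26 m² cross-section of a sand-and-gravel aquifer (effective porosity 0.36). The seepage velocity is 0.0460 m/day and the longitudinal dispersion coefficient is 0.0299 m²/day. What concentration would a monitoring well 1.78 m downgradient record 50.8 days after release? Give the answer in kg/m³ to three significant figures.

For an instantaneous plane source, C(x,t) = M/(n_e·A·√(4πDt)) · exp(−(x−vt)²/(4Dt)), with n_e·A the pore (flow) area.
Plume center vt = 0.0460 × 50.8 = 2.3368 m, so the well at 1.78 m is 0.5568 m upgradient of the peak.
√(4πDt) = 4.369 m, giving peak height M/(n_e·A·√(4πDt)) = 13.2/(0.36 × 2.26 × 4.369) = 3.713 kg/m³.
(x−vt)²/(4Dt) = (-0.5568)²/(4 × 0.0299 × 50.8) = 0.05103; exp(−0.05103) = 0.9503.
C = 3.713 × 0.9503 = 3.53 kg/m³.

3.53 kg/m³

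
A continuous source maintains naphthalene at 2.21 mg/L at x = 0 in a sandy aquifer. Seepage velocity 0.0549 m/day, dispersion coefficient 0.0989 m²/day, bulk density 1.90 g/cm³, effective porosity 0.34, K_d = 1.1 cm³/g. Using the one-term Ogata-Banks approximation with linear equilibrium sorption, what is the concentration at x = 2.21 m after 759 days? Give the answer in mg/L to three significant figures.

1.74 mg/L

Retardation factor R = 1 + ρ_b·K_d/n = 1 + 1.90 × 1.1/0.34 = 7.147.
Sorption retards both mechanisms: v_R = v/R = 0.007682 m/day, D_R = D/R = 0.01384 m²/day.
v_R·t = 0.007682 × 759 = 5.830638 m; 2√(D_R t) = 6.482 m; argument = (2.21 − 5.830638)/6.482 = -0.5586.
C = C₀ × ½·erfc(-0.5586) = 2.21 × 0.7852 = 1.74 mg/L.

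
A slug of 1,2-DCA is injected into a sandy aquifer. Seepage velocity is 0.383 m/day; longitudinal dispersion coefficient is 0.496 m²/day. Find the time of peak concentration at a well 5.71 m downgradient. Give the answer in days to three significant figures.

11.9 days

For the 1D instantaneous-source solution, setting ∂C/∂t = 0 at fixed x gives v²t² + 2Dt − x² = 0, so t = (√(D² + v²x²) − D)/v².
√(D² + v²x²) = √(0.496² + 0.383² × 5.71²) = 2.242; v² = 0.146689.
t = (2.242 − 0.496)/0.146689 = 11.9 days (vs. the pure-advection estimate x/v = 14.9 d).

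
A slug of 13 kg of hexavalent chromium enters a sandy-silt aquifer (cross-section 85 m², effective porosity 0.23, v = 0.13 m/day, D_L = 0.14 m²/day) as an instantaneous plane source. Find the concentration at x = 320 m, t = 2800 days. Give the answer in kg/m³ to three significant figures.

For an instantaneous plane source, C(x,t) = M/(n_e·A·√(4πDt)) · exp(−(x−vt)²/(4Dt)), with n_e·A the pore (flow) area.
Plume center vt = 0.13 × 2800 = 364 m, so the well at 320 m is 44 m upgradient of the peak.
√(4πDt) = 70.19 m, giving peak height M/(n_e·A·√(4πDt)) = 13/(0.23 × 85 × 70.19) = 0.009474 kg/m³.
(x−vt)²/(4Dt) = (-44)²/(4 × 0.14 × 2800) = 1.235; exp(−1.235) = 0.2908.
C = 0.009474 × 0.2908 = 0.00276 kg/m³.

0.00276 kg/m³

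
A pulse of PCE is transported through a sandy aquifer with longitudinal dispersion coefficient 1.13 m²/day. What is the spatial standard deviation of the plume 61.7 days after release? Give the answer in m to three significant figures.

Dispersive spreading gives a Gaussian with σ² = 2Dt; advection only shifts the center.
σ = √(2 × 1.13 × 61.7) = 11.8 m.

11.8 m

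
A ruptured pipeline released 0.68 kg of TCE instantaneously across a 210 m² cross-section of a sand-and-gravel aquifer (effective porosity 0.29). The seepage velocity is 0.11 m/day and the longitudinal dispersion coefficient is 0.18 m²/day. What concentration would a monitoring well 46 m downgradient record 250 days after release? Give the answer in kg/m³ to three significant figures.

For an instantaneous plane source, C(x,t) = M/(n_e·A·√(4πDt)) · exp(−(x−vt)²/(4Dt)), with n_e·A the pore (flow) area.
Plume center vt = 0.11 × 250 = 27.5 m, so the well at 46 m is 18.5 m downgradient of the peak.
√(4πDt) = 23.78 m, giving peak height M/(n_e·A·√(4πDt)) = 0.68/(0.29 × 210 × 23.78) = 0.0004695 kg/m³.
(x−vt)²/(4Dt) = (18.5)²/(4 × 0.18 × 250) = 1.901; exp(−1.901) = 0.1494.
C = 0.0004695 × 0.1494 = 7.01e-05 kg/m³.

7.01e-05 kg/m³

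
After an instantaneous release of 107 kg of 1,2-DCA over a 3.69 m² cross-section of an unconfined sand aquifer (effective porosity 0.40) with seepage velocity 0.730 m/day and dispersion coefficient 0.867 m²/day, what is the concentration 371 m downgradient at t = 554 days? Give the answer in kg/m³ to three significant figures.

0.522 kg/m³

For an instantaneous plane source, C(x,t) = M/(n_e·A·√(4πDt)) · exp(−(x−vt)²/(4Dt)), with n_e·A the pore (flow) area.
Plume center vt = 0.730 × 554 = 404.42 m, so the well at 371 m is 33.42 m upgradient of the peak.
√(4πDt) = 77.69 m, giving peak height M/(n_e·A·√(4πDt)) = 107/(0.40 × 3.69 × 77.69) = 0.9331 kg/m³.
(x−vt)²/(4Dt) = (-33.42)²/(4 × 0.867 × 554) = 0.5813; exp(−0.5813) = 0.5592.
C = 0.9331 × 0.5592 = 0.522 kg/m³.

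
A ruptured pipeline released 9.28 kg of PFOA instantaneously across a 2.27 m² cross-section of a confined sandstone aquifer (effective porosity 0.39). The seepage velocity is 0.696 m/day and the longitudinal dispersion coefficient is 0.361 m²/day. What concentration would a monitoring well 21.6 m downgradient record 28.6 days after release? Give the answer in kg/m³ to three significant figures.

For an instantaneous plane source, C(x,t) = M/(n_e·A·√(4πDt)) · exp(−(x−vt)²/(4Dt)), with n_e·A the pore (flow) area.
Plume center vt = 0.696 × 28.6 = 19.9056 m, so the well at 21.6 m is 1.6944 m downgradient of the peak.
√(4πDt) = 11.39 m, giving peak height M/(n_e·A·√(4πDt)) = 9.28/(0.39 × 2.27 × 11.39) = 0.9203 kg/m³.
(x−vt)²/(4Dt) = (1.6944)²/(4 × 0.361 × 28.6) = 0.06952; exp(−0.06952) = 0.9328.
C = 0.9203 × 0.9328 = 0.858 kg/m³.

0.858 kg/m³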